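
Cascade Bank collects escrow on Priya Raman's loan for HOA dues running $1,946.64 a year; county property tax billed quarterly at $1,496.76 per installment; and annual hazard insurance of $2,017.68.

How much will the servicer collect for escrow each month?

HOA dues = $1,946.64
County property tax = $1,496.76 × 4 = $5,987.04
Hazard insurance = $2,017.68
Yearly total = $1,946.64 + $5,987.04 + $2,017.68 = $9,951.36
Monthly escrow = $9,951.36 ÷ 12 = $829.28

$829.28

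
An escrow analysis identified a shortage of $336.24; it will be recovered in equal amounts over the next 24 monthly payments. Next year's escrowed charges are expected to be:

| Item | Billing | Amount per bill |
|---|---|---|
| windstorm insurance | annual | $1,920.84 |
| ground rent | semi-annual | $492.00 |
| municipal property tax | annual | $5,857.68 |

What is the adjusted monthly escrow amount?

Windstorm insurance: $1,920.84 annually
Ground rent: $492.00 × 2 = $984.00 annually
Municipal property tax: $5,857.68 annually
Yearly total = $1,920.84 + $984.00 + $5,857.68 = $8,762.52
Monthly = $8,762.52 ÷ 12 = $730.21
Shortage spread = $336.24 / 24 = $14.01/mo
New monthly escrow = $730.21 + $14.01 = $744.22

$744.22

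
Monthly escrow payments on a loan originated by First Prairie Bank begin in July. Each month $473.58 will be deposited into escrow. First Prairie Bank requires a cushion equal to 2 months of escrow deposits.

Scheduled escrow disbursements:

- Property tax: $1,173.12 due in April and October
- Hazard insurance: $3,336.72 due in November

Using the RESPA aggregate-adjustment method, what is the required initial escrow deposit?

Cushion = 2 × $473.58 = $947.16
Trial balance (start $0, +$473.58 each month, − disbursements):
  Jul: +$473.58 → $473.58
  Aug: +$473.58 → $947.16
  Sep: +$473.58 → $1,420.74
  Oct: +$473.58 − $1,173.12 → $721.20
  Nov: +$473.58 − $3,336.72 → -$2,141.94
  Dec: +$473.58 → -$1,668.36
  Jan: +$473.58 → -$1,194.78
  Feb: +$473.58 → -$721.20
  Mar: +$473.58 → -$247.62
  Apr: +$473.58 − $1,173.12 → -$947.16
  May: +$473.58 → -$473.58
  Jun: +$473.58 → $0.00
Lowest trial balance = -$2,141.94 (Nov)
Initial deposit = cushion − low point = $947.16 − (-$2,141.94) = $3,089.10

$3,089.10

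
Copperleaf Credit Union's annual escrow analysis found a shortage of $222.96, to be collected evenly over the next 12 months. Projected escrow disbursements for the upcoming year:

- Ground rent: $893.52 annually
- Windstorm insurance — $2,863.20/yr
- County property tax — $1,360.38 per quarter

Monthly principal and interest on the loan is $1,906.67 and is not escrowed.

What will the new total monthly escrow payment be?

$785.10

Ground rent: $893.52 per year
Windstorm insurance: $2,863.20 per year
County property tax: $1,360.38 × 4 = $5,441.52 per year
Total annual escrow = $893.52 + $2,863.20 + $5,441.52 = $9,198.24
Monthly escrow = $9,198.24 / 12 = $766.52
Shortage per month = $222.96 / 12 = $18.58
Adjusted monthly = $766.52 + $18.58 = $785.10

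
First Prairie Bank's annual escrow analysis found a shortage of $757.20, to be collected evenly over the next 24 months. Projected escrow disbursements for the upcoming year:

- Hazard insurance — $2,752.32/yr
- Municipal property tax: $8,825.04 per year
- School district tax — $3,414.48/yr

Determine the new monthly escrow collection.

$1,280.87

Hazard insurance — $2,752.32
Municipal property tax — $8,825.04
School district tax — $3,414.48
Annual escrow total = $2,752.32 + $8,825.04 + $3,414.48 = $14,991.84
Per month = $14,991.84 / 12 = $1,249.32
Shortage spread = $757.20 / 24 = $31.55/mo
Adjusted monthly = $1,249.32 + $31.55 = $1,280.87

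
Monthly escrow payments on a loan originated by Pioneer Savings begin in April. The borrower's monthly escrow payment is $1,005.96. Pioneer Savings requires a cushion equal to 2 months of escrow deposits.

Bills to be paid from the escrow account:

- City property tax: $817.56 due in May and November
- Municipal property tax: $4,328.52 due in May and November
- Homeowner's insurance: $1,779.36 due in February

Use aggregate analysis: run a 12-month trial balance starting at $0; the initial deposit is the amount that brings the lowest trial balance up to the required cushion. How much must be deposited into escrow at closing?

Cushion = 2 × $1,005.96 = $2,011.92
Trial balance (start $0, +$1,005.96 each month, − disbursements):
  Apr: +$1,005.96 → $1,005.96
  May: +$1,005.96 − $5,146.08 → -$3,134.16
  Jun: +$1,005.96 → -$2,128.20
  Jul: +$1,005.96 → -$1,122.24
  Aug: +$1,005.96 → -$116.28
  Sep: +$1,005.96 → $889.68
  Oct: +$1,005.96 → $1,895.64
  Nov: +$1,005.96 − $5,146.08 → -$2,244.48
  Dec: +$1,005.96 → -$1,238.52
  Jan: +$1,005.96 → -$232.56
  Feb: +$1,005.96 − $1,779.36 → -$1,005.96
  Mar: +$1,005.96 → $0.00
Lowest trial balance = -$3,134.16 (May)
Initial deposit = cushion − low point = $2,011.92 − (-$3,134.16) = $5,146.08

$5,146.08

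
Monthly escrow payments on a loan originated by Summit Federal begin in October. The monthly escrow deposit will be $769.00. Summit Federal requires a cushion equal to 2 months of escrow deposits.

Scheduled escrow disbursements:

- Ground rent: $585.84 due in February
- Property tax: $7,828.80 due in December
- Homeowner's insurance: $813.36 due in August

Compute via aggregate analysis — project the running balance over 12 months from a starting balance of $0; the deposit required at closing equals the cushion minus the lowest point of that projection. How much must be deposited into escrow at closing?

Cushion = 2 × $769.00 = $1,538.00
Trial balance (start $0, +$769.00 each month, − disbursements):
  Oct: +$769.00 → $769.00
  Nov: +$769.00 → $1,538.00
  Dec: +$769.00 − $7,828.80 → -$5,521.80
  Jan: +$769.00 → -$4,752.80
  Feb: +$769.00 − $585.84 → -$4,569.64
  Mar: +$769.00 → -$3,800.64
  Apr: +$769.00 → -$3,031.64
  May: +$769.00 → -$2,262.64
  Jun: +$769.00 → -$1,493.64
  Jul: +$769.00 → -$724.64
  Aug: +$769.00 − $813.36 → -$769.00
  Sep: +$769.00 → $0.00
Lowest trial balance = -$5,521.80 (Dec)
Initial deposit = cushion − low point = $1,538.00 − (-$5,521.80) = $7,059.80

$7,059.80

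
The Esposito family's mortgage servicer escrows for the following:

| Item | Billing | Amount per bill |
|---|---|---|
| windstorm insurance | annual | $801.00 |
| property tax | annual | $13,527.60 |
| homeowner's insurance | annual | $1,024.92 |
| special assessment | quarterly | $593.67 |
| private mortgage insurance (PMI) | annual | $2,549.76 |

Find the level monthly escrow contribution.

Windstorm insurance: $801.00 per year
Property tax: $13,527.60 per year
Homeowner's insurance: $1,024.92 per year
Special assessment: $593.67 × 4 = $2,374.68 per year
Private mortgage insurance (PMI): $2,549.76 per year
Total annual escrow = $801.00 + $13,527.60 + $1,024.92 + $2,374.68 + $2,549.76 = $20,277.96
Monthly escrow = $20,277.96 / 12 = $1,689.83

$1,689.83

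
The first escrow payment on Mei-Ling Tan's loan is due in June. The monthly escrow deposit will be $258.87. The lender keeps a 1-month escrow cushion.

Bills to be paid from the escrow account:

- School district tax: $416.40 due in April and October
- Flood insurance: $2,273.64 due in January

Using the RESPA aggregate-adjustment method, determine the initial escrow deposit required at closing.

$877.95

Cushion = 1 × $258.87 = $258.87
Trial balance (start $0, +$258.87 each month, − disbursements):
  Jun: +$258.87 → $258.87
  Jul: +$258.87 → $517.74
  Aug: +$258.87 → $776.61
  Sep: +$258.87 → $1,035.48
  Oct: +$258.87 − $416.40 → $877.95
  Nov: +$258.87 → $1,136.82
  Dec: +$258.87 → $1,395.69
  Jan: +$258.87 − $2,273.64 → -$619.08
  Feb: +$258.87 → -$360.21
  Mar: +$258.87 → -$101.34
  Apr: +$258.87 − $416.40 → -$258.87
  May: +$258.87 → $0.00
Lowest trial balance = -$619.08 (Jan)
Initial deposit = cushion − low point = $258.87 − (-$619.08) = $877.95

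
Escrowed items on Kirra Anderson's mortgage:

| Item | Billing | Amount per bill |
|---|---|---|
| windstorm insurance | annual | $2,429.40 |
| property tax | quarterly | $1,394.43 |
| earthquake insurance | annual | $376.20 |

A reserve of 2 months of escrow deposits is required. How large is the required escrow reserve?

$1,397.22

Windstorm insurance: $2,429.40/yr
Property tax: $1,394.43 × 4 = $5,577.72/yr
Earthquake insurance: $376.20/yr
Annual escrow total = $2,429.40 + $5,577.72 + $376.20 = $8,383.32
Per month = $8,383.32 ÷ 12 = $698.61
Required cushion = 2 × $698.61 = $1,397.22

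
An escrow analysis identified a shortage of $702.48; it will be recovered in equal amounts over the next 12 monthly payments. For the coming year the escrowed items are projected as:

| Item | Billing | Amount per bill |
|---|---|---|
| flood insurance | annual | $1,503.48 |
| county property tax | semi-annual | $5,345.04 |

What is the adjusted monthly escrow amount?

Flood insurance = $1,503.48/yr
County property tax = $5,345.04 × 2 = $10,690.08/yr
Combined annual = $12,193.56
Base monthly escrow = $12,193.56 / 12 = $1,016.13
Shortage per month = $702.48 ÷ 12 = $58.54
Adjusted monthly = $1,016.13 + $58.54 = $1,074.67

$1,074.67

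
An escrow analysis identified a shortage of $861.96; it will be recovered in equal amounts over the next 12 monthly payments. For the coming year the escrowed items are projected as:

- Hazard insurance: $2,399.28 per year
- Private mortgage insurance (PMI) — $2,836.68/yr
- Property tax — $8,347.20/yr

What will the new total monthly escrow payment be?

$1,203.76

Hazard insurance — $2,399.28 annually
Private mortgage insurance (PMI) — $2,836.68 annually
Property tax — $8,347.20 annually
Combined annual = $2,399.28 + $2,836.68 + $8,347.20 = $13,583.16
Monthly escrow = $13,583.16 / 12 = $1,131.93
Shortage spread = $861.96 / 12 = $71.83/mo
Adjusted monthly = $1,131.93 + $71.83 = $1,203.76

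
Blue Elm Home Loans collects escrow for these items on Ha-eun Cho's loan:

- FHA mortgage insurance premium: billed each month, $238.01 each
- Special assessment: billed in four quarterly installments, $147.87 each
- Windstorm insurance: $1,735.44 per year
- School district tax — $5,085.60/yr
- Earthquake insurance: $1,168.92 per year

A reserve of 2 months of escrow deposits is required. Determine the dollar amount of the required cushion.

$1,906.26

FHA mortgage insurance premium — $238.01 × 12 = $2,856.12/yr
Special assessment — $147.87 × 4 = $591.48/yr
Windstorm insurance — $1,735.44/yr
School district tax — $5,085.60/yr
Earthquake insurance — $1,168.92/yr
Total annual escrow = $11,437.56
Monthly escrow = $11,437.56 ÷ 12 = $953.13
Required cushion = 2 × $953.13 = $1,906.26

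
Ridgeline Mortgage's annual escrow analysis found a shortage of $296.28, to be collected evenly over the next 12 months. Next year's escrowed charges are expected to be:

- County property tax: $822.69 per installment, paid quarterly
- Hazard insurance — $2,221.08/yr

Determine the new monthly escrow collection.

County property tax = $822.69 × 4 = $3,290.76 annually
Hazard insurance = $2,221.08 annually
Total annual escrow = $3,290.76 + $2,221.08 = $5,511.84
Base monthly escrow = $5,511.84 / 12 = $459.32
Monthly shortage recovery: $296.28 / 12 = $24.69
Adjusted monthly = $459.32 + $24.69 = $484.01

$484.01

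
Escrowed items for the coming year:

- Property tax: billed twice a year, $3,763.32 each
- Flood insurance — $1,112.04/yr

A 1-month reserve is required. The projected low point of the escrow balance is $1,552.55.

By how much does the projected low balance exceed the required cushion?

$832.66

Property tax = $3,763.32 × 2 = $7,526.64/yr
Flood insurance = $1,112.04/yr
Total annual escrow = $7,526.64 + $1,112.04 = $8,638.68
Monthly escrow = $8,638.68 / 12 = $719.89
Cushion = 1 × $719.89 = $719.89
Excess over cushion: $1,552.55 − $719.89 = $832.66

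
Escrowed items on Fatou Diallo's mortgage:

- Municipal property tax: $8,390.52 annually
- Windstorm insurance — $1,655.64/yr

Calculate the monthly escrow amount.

$837.18

Municipal property tax — $8,390.52 per year
Windstorm insurance — $1,655.64 per year
Total per year = $8,390.52 + $1,655.64 = $10,046.16
Base monthly escrow = $10,046.16 ÷ 12 = $837.18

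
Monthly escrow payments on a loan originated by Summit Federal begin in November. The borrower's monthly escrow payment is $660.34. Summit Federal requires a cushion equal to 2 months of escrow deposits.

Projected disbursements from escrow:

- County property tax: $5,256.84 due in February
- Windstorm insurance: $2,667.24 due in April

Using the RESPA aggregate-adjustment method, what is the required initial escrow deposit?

Cushion = 2 × $660.34 = $1,320.68
Trial balance (start $0, +$660.34 each month, − disbursements):
  Nov: +$660.34 → $660.34
  Dec: +$660.34 → $1,320.68
  Jan: +$660.34 → $1,981.02
  Feb: +$660.34 − $5,256.84 → -$2,615.48
  Mar: +$660.34 → -$1,955.14
  Apr: +$660.34 − $2,667.24 → -$3,962.04
  May: +$660.34 → -$3,301.70
  Jun: +$660.34 → -$2,641.36
  Jul: +$660.34 → -$1,981.02
  Aug: +$660.34 → -$1,320.68
  Sep: +$660.34 → -$660.34
  Oct: +$660.34 → $0.00
Lowest trial balance = -$3,962.04 (Apr)
Initial deposit = cushion − low point = $1,320.68 − (-$3,962.04) = $5,282.72

$5,282.72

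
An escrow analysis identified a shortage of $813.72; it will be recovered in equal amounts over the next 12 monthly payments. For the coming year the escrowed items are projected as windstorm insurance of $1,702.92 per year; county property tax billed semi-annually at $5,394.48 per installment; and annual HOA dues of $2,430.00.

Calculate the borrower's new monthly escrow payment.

Windstorm insurance — $1,702.92
County property tax — $5,394.48 × 2 = $10,788.96
HOA dues — $2,430.00
Total annual escrow = $14,921.88
Per month = $14,921.88 / 12 = $1,243.49
Shortage spread = $813.72 / 12 = $67.81/mo
Adjusted monthly = $1,243.49 + $67.81 = $1,311.30

$1,311.30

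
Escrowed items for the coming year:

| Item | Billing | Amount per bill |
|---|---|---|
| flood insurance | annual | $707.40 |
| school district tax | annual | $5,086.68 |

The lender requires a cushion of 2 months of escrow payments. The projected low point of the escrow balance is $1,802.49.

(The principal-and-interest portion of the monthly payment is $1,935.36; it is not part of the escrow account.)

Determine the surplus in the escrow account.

Flood insurance: $707.40
School district tax: $5,086.68
Yearly total = $707.40 + $5,086.68 = $5,794.08
Monthly = $5,794.08 ÷ 12 = $482.84
Required cushion = 2 × $482.84 = $965.68
Excess over cushion: $1,802.49 − $965.68 = $836.81

$836.81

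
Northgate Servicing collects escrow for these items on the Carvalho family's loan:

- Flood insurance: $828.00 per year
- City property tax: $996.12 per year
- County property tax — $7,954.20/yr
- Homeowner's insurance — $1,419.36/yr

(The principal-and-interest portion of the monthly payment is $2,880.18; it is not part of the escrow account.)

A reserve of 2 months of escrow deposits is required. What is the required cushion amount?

$1,866.28

Flood insurance — $828.00
City property tax — $996.12
County property tax — $7,954.20
Homeowner's insurance — $1,419.36
Total annual escrow = $11,197.68
Monthly escrow = $11,197.68 / 12 = $933.14
Required cushion = 2 × $933.14 = $1,866.28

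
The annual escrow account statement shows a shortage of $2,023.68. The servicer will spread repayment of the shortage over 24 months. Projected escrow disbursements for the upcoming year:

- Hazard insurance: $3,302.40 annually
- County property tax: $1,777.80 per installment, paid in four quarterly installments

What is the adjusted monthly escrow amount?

$952.12

Hazard insurance — $3,302.40/yr
County property tax — $1,777.80 × 4 = $7,111.20/yr
Annual escrow total = $3,302.40 + $7,111.20 = $10,413.60
Monthly = $10,413.60 ÷ 12 = $867.80
Shortage per month = $2,023.68 ÷ 24 = $84.32
New monthly escrow = $867.80 + $84.32 = $952.12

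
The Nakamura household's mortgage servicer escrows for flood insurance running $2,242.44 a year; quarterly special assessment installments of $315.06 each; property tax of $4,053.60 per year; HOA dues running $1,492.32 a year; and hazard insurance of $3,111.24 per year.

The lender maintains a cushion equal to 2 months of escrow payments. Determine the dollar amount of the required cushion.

Flood insurance = $2,242.44
Special assessment = $315.06 × 4 = $1,260.24
Property tax = $4,053.60
HOA dues = $1,492.32
Hazard insurance = $3,111.24
Annual escrow total = $12,159.84
Monthly escrow = $12,159.84 ÷ 12 = $1,013.32
Reserve = 2 × $1,013.32 = $2,026.64

$2,026.64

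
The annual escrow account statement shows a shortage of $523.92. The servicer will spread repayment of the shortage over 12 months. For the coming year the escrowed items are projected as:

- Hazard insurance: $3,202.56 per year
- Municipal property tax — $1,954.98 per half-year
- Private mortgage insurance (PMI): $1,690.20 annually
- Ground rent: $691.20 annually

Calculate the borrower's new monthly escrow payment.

Hazard insurance: $3,202.56 per year
Municipal property tax: $1,954.98 × 2 = $3,909.96 per year
Private mortgage insurance (PMI): $1,690.20 per year
Ground rent: $691.20 per year
Yearly total = $3,202.56 + $3,909.96 + $1,690.20 + $691.20 = $9,493.92
Per month = $9,493.92 / 12 = $791.16
Monthly shortage recovery: $523.92 / 12 = $43.66
Adjusted monthly = $791.16 + $43.66 = $834.82

$834.82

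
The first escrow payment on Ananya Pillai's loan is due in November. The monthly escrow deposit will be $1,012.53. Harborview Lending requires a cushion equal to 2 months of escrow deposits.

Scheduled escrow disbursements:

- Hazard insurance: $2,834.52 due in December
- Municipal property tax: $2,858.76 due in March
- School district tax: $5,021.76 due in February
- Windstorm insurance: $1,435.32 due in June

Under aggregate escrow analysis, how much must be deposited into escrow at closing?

$7,677.45

Cushion = 2 × $1,012.53 = $2,025.06
Trial balance (start $0, +$1,012.53 each month, − disbursements):
  Nov: +$1,012.53 → $1,012.53
  Dec: +$1,012.53 − $2,834.52 → -$809.46
  Jan: +$1,012.53 → $203.07
  Feb: +$1,012.53 − $5,021.76 → -$3,806.16
  Mar: +$1,012.53 − $2,858.76 → -$5,652.39
  Apr: +$1,012.53 → -$4,639.86
  May: +$1,012.53 → -$3,627.33
  Jun: +$1,012.53 − $1,435.32 → -$4,050.12
  Jul: +$1,012.53 → -$3,037.59
  Aug: +$1,012.53 → -$2,025.06
  Sep: +$1,012.53 → -$1,012.53
  Oct: +$1,012.53 → $0.00
Lowest trial balance = -$5,652.39 (Mar)
Initial deposit = cushion − low point = $2,025.06 − (-$5,652.39) = $7,677.45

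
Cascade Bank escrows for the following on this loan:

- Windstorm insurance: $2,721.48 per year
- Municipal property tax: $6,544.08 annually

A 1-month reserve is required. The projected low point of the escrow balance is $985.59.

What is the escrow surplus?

$213.46

Windstorm insurance = $2,721.48
Municipal property tax = $6,544.08
Combined annual = $2,721.48 + $6,544.08 = $9,265.56
Base monthly escrow = $9,265.56 ÷ 12 = $772.13
Required reserve = 1 × $772.13 = $772.13
Surplus = $985.59 − $772.13 = $213.46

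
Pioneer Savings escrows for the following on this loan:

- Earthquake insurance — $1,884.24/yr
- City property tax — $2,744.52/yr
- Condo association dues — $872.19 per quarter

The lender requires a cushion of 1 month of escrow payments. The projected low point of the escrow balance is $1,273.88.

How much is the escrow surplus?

Earthquake insurance — $1,884.24 per year
City property tax — $2,744.52 per year
Condo association dues — $872.19 × 4 = $3,488.76 per year
Total annual escrow = $8,117.52
Monthly escrow = $8,117.52 / 12 = $676.46
Required cushion = 1 × $676.46 = $676.46
Excess over cushion: $1,273.88 − $676.46 = $597.42

$597.42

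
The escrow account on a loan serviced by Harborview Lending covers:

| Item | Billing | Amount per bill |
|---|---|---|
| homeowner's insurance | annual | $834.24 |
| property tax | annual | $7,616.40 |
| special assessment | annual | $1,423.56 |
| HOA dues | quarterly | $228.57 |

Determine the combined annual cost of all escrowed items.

Homeowner's insurance = $834.24/yr
Property tax = $7,616.40/yr
Special assessment = $1,423.56/yr
HOA dues = $228.57 × 4 = $914.28/yr
Total annual escrow = $10,788.48

$10,788.48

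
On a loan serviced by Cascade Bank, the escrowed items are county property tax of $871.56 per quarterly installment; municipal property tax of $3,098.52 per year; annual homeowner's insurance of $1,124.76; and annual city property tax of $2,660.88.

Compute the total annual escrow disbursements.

County property tax — $871.56 × 4 = $3,486.24 per year
Municipal property tax — $3,098.52 per year
Homeowner's insurance — $1,124.76 per year
City property tax — $2,660.88 per year
Total per year = $3,486.24 + $3,098.52 + $1,124.76 + $2,660.88 = $10,370.40

$10,370.40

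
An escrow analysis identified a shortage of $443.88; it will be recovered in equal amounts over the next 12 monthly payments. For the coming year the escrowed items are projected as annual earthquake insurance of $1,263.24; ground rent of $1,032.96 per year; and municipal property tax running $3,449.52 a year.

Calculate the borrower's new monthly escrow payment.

Earthquake insurance: $1,263.24
Ground rent: $1,032.96
Municipal property tax: $3,449.52
Yearly total = $5,745.72
Monthly escrow = $5,745.72 ÷ 12 = $478.81
Monthly shortage recovery: $443.88 / 12 = $36.99
Adjusted monthly = $478.81 + $36.99 = $515.80

$515.80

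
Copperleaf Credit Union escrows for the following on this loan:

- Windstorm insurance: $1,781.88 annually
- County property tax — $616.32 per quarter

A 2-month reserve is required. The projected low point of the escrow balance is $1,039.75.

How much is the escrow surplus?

Windstorm insurance = $1,781.88
County property tax = $616.32 × 4 = $2,465.28
Total per year = $1,781.88 + $2,465.28 = $4,247.16
Per month = $4,247.16 ÷ 12 = $353.93
Cushion = 2 × $353.93 = $707.86
Surplus = $1,039.75 − $707.86 = $331.89

$331.89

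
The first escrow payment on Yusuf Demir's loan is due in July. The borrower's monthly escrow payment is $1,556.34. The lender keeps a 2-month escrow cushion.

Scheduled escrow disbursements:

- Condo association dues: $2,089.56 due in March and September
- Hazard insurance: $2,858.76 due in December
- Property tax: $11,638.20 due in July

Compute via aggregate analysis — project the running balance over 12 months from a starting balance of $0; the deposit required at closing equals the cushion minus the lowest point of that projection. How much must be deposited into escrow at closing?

Cushion = 2 × $1,556.34 = $3,112.68
Trial balance (start $0, +$1,556.34 each month, − disbursements):
  Jul: +$1,556.34 − $11,638.20 → -$10,081.86
  Aug: +$1,556.34 → -$8,525.52
  Sep: +$1,556.34 − $2,089.56 → -$9,058.74
  Oct: +$1,556.34 → -$7,502.40
  Nov: +$1,556.34 → -$5,946.06
  Dec: +$1,556.34 − $2,858.76 → -$7,248.48
  Jan: +$1,556.34 → -$5,692.14
  Feb: +$1,556.34 → -$4,135.80
  Mar: +$1,556.34 − $2,089.56 → -$4,669.02
  Apr: +$1,556.34 → -$3,112.68
  May: +$1,556.34 → -$1,556.34
  Jun: +$1,556.34 → $0.00
Lowest trial balance = -$10,081.86 (Jul)
Initial deposit = cushion − low point = $3,112.68 − (-$10,081.86) = $13,194.54

$13,194.54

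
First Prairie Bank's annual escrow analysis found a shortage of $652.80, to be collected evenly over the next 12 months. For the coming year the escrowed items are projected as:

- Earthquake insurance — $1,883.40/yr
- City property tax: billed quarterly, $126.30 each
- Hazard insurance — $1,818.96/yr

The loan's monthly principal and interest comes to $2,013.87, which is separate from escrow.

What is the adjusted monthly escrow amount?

Earthquake insurance — $1,883.40 per year
City property tax — $126.30 × 4 = $505.20 per year
Hazard insurance — $1,818.96 per year
Total per year = $1,883.40 + $505.20 + $1,818.96 = $4,207.56
Base monthly escrow = $4,207.56 / 12 = $350.63
Monthly shortage recovery: $652.80 / 12 = $54.40
Adjusted monthly = $350.63 + $54.40 = $405.03

$405.03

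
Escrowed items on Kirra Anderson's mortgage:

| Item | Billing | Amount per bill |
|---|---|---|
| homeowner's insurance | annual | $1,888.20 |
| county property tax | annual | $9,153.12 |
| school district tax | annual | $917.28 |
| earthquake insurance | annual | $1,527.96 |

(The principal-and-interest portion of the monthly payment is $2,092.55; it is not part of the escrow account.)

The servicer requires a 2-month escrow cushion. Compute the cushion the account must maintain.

Homeowner's insurance — $1,888.20 per year
County property tax — $9,153.12 per year
School district tax — $917.28 per year
Earthquake insurance — $1,527.96 per year
Total per year = $1,888.20 + $9,153.12 + $917.28 + $1,527.96 = $13,486.56
Base monthly escrow = $13,486.56 / 12 = $1,123.88
Reserve = 2 × $1,123.88 = $2,247.76

$2,247.76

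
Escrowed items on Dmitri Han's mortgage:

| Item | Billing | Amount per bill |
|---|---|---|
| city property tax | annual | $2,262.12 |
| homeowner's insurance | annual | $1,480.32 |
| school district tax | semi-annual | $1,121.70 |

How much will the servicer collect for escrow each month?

City property tax — $2,262.12 annually
Homeowner's insurance — $1,480.32 annually
School district tax — $1,121.70 × 2 = $2,243.40 annually
Annual escrow total = $5,985.84
Monthly escrow = $5,985.84 / 12 = $498.82

$498.82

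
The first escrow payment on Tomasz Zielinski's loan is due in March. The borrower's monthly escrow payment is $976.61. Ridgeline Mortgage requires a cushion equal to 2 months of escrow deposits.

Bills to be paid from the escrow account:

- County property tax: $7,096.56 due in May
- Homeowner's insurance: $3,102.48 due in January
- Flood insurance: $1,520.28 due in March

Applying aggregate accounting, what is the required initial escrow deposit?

$7,640.23

Cushion = 2 × $976.61 = $1,953.22
Trial balance (start $0, +$976.61 each month, − disbursements):
  Mar: +$976.61 − $1,520.28 → -$543.67
  Apr: +$976.61 → $432.94
  May: +$976.61 − $7,096.56 → -$5,687.01
  Jun: +$976.61 → -$4,710.40
  Jul: +$976.61 → -$3,733.79
  Aug: +$976.61 → -$2,757.18
  Sep: +$976.61 → -$1,780.57
  Oct: +$976.61 → -$803.96
  Nov: +$976.61 → $172.65
  Dec: +$976.61 → $1,149.26
  Jan: +$976.61 − $3,102.48 → -$976.61
  Feb: +$976.61 → $0.00
Lowest trial balance = -$5,687.01 (May)
Initial deposit = cushion − low point = $1,953.22 − (-$5,687.01) = $7,640.23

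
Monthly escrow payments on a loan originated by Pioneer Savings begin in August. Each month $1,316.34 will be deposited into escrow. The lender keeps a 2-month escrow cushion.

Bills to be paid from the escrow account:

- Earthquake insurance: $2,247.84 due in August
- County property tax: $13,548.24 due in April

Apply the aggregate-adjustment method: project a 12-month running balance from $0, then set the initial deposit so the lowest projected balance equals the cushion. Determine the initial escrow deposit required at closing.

$6,581.70

Cushion = 2 × $1,316.34 = $2,632.68
Trial balance (start $0, +$1,316.34 each month, − disbursements):
  Aug: +$1,316.34 − $2,247.84 → -$931.50
  Sep: +$1,316.34 → $384.84
  Oct: +$1,316.34 → $1,701.18
  Nov: +$1,316.34 → $3,017.52
  Dec: +$1,316.34 → $4,333.86
  Jan: +$1,316.34 → $5,650.20
  Feb: +$1,316.34 → $6,966.54
  Mar: +$1,316.34 → $8,282.88
  Apr: +$1,316.34 − $13,548.24 → -$3,949.02
  May: +$1,316.34 → -$2,632.68
  Jun: +$1,316.34 → -$1,316.34
  Jul: +$1,316.34 → $0.00
Lowest trial balance = -$3,949.02 (Apr)
Initial deposit = cushion − low point = $2,632.68 − (-$3,949.02) = $6,581.70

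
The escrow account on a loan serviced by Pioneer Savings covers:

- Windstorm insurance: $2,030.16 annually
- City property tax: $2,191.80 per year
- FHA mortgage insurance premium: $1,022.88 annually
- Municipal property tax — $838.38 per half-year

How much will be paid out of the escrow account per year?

Windstorm insurance = $2,030.16 annually
City property tax = $2,191.80 annually
FHA mortgage insurance premium = $1,022.88 annually
Municipal property tax = $838.38 × 2 = $1,676.76 annually
Yearly total = $2,030.16 + $2,191.80 + $1,022.88 + $1,676.76 = $6,921.60

$6,921.60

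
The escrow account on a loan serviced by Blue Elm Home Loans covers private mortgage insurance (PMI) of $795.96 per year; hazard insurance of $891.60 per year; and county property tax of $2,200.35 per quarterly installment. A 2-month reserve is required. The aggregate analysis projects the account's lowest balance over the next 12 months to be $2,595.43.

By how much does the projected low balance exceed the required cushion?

Private mortgage insurance (PMI) — $795.96 annually
Hazard insurance — $891.60 annually
County property tax — $2,200.35 × 4 = $8,801.40 annually
Total per year = $795.96 + $891.60 + $8,801.40 = $10,488.96
Per month = $10,488.96 / 12 = $874.08
Cushion = 2 × $874.08 = $1,748.16
Excess over cushion: $2,595.43 − $1,748.16 = $847.27

$847.27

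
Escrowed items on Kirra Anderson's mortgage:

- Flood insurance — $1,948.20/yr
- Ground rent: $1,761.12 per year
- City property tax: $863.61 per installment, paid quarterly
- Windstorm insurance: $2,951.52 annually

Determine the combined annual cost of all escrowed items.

$10,115.28

Flood insurance — $1,948.20 per year
Ground rent — $1,761.12 per year
City property tax — $863.61 × 4 = $3,454.44 per year
Windstorm insurance — $2,951.52 per year
Total per year = $1,948.20 + $1,761.12 + $3,454.44 + $2,951.52 = $10,115.28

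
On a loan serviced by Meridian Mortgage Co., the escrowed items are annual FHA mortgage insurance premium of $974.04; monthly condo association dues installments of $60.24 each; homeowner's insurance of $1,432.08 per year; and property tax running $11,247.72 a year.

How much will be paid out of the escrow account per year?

FHA mortgage insurance premium — $974.04 per year
Condo association dues — $60.24 × 12 = $722.88 per year
Homeowner's insurance — $1,432.08 per year
Property tax — $11,247.72 per year
Total annual escrow = $14,376.72

$14,376.72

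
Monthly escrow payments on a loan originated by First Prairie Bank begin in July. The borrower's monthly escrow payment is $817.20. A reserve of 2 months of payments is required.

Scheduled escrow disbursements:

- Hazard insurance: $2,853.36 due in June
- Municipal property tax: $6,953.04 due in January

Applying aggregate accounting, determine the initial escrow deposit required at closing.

Cushion = 2 × $817.20 = $1,634.40
Trial balance (start $0, +$817.20 each month, − disbursements):
  Jul: +$817.20 → $817.20
  Aug: +$817.20 → $1,634.40
  Sep: +$817.20 → $2,451.60
  Oct: +$817.20 → $3,268.80
  Nov: +$817.20 → $4,086.00
  Dec: +$817.20 → $4,903.20
  Jan: +$817.20 − $6,953.04 → -$1,232.64
  Feb: +$817.20 → -$415.44
  Mar: +$817.20 → $401.76
  Apr: +$817.20 → $1,218.96
  May: +$817.20 → $2,036.16
  Jun: +$817.20 − $2,853.36 → $0.00
Lowest trial balance = -$1,232.64 (Jan)
Initial deposit = cushion − low point = $1,634.40 − (-$1,232.64) = $2,867.04

$2,867.04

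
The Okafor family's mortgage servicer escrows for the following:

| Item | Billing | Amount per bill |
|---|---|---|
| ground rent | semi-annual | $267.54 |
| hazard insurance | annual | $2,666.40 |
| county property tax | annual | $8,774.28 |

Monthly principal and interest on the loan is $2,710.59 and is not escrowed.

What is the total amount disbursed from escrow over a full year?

Ground rent = $267.54 × 2 = $535.08
Hazard insurance = $2,666.40
County property tax = $8,774.28
Annual escrow total = $535.08 + $2,666.40 + $8,774.28 = $11,975.76

$11,975.76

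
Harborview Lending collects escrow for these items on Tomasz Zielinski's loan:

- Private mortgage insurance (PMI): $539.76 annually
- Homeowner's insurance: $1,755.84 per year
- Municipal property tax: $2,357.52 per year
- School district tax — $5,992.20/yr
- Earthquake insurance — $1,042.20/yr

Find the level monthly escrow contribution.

Private mortgage insurance (PMI) = $539.76/yr
Homeowner's insurance = $1,755.84/yr
Municipal property tax = $2,357.52/yr
School district tax = $5,992.20/yr
Earthquake insurance = $1,042.20/yr
Total per year = $539.76 + $1,755.84 + $2,357.52 + $5,992.20 + $1,042.20 = $11,687.52
Monthly escrow = $11,687.52 ÷ 12 = $973.96

$973.96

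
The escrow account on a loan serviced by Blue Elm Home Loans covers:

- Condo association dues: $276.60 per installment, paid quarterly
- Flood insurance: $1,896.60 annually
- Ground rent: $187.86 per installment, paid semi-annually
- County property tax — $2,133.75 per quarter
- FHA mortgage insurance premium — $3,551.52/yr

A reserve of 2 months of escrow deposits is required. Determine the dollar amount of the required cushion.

$2,577.54

Condo association dues = $276.60 × 4 = $1,106.40/yr
Flood insurance = $1,896.60/yr
Ground rent = $187.86 × 2 = $375.72/yr
County property tax = $2,133.75 × 4 = $8,535.00/yr
FHA mortgage insurance premium = $3,551.52/yr
Yearly total = $1,106.40 + $1,896.60 + $375.72 + $8,535.00 + $3,551.52 = $15,465.24
Monthly escrow = $15,465.24 ÷ 12 = $1,288.77
Reserve = 2 × $1,288.77 = $2,577.54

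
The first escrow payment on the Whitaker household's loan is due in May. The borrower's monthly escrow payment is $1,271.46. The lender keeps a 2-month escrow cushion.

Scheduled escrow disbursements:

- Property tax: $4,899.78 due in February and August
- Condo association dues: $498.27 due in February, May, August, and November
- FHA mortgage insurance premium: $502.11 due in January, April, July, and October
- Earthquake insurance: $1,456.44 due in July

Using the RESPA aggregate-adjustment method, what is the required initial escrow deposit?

$5,311.95

Cushion = 2 × $1,271.46 = $2,542.92
Trial balance (start $0, +$1,271.46 each month, − disbursements):
  May: +$1,271.46 − $498.27 → $773.19
  Jun: +$1,271.46 → $2,044.65
  Jul: +$1,271.46 − $1,958.55 → $1,357.56
  Aug: +$1,271.46 − $5,398.05 → -$2,769.03
  Sep: +$1,271.46 → -$1,497.57
  Oct: +$1,271.46 − $502.11 → -$728.22
  Nov: +$1,271.46 − $498.27 → $44.97
  Dec: +$1,271.46 → $1,316.43
  Jan: +$1,271.46 − $502.11 → $2,085.78
  Feb: +$1,271.46 − $5,398.05 → -$2,040.81
  Mar: +$1,271.46 → -$769.35
  Apr: +$1,271.46 − $502.11 → $0.00
Lowest trial balance = -$2,769.03 (Aug)
Initial deposit = cushion − low point = $2,542.92 − (-$2,769.03) = $5,311.95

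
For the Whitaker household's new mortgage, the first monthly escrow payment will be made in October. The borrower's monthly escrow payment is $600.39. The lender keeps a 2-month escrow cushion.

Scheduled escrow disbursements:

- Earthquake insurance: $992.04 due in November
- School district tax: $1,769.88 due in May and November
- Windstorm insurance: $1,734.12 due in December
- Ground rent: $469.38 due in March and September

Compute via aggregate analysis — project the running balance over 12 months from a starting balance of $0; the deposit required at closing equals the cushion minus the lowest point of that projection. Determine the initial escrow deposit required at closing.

$3,895.65

Cushion = 2 × $600.39 = $1,200.78
Trial balance (start $0, +$600.39 each month, − disbursements):
  Oct: +$600.39 → $600.39
  Nov: +$600.39 − $2,761.92 → -$1,561.14
  Dec: +$600.39 − $1,734.12 → -$2,694.87
  Jan: +$600.39 → -$2,094.48
  Feb: +$600.39 → -$1,494.09
  Mar: +$600.39 − $469.38 → -$1,363.08
  Apr: +$600.39 → -$762.69
  May: +$600.39 − $1,769.88 → -$1,932.18
  Jun: +$600.39 → -$1,331.79
  Jul: +$600.39 → -$731.40
  Aug: +$600.39 → -$131.01
  Sep: +$600.39 − $469.38 → $0.00
Lowest trial balance = -$2,694.87 (Dec)
Initial deposit = cushion − low point = $1,200.78 − (-$2,694.87) = $3,895.65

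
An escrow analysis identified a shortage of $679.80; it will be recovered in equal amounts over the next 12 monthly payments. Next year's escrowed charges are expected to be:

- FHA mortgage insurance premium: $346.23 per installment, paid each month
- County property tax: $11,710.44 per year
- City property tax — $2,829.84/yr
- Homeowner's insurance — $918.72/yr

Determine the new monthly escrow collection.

FHA mortgage insurance premium — $346.23 × 12 = $4,154.76 annually
County property tax — $11,710.44 annually
City property tax — $2,829.84 annually
Homeowner's insurance — $918.72 annually
Total per year = $4,154.76 + $11,710.44 + $2,829.84 + $918.72 = $19,613.76
Base monthly escrow = $19,613.76 / 12 = $1,634.48
Shortage spread = $679.80 / 12 = $56.65/mo
Adjusted monthly = $1,634.48 + $56.65 = $1,691.13

$1,691.13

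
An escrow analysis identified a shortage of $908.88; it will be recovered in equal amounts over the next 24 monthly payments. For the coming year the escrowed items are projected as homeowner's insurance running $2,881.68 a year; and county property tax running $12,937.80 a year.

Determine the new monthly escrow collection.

Homeowner's insurance: $2,881.68 annually
County property tax: $12,937.80 annually
Total annual escrow = $2,881.68 + $12,937.80 = $15,819.48
Monthly escrow = $15,819.48 ÷ 12 = $1,318.29
Shortage per month = $908.88 ÷ 24 = $37.87
New monthly escrow = $1,318.29 + $37.87 = $1,356.16

$1,356.16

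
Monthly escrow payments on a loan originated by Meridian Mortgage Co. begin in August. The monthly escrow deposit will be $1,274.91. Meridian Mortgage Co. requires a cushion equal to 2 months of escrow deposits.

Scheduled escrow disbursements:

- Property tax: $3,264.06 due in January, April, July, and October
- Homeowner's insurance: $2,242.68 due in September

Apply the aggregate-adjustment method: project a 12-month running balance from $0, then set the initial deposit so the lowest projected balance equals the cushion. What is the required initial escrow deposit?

$4,231.83

Cushion = 2 × $1,274.91 = $2,549.82
Trial balance (start $0, +$1,274.91 each month, − disbursements):
  Aug: +$1,274.91 → $1,274.91
  Sep: +$1,274.91 − $2,242.68 → $307.14
  Oct: +$1,274.91 − $3,264.06 → -$1,682.01
  Nov: +$1,274.91 → -$407.10
  Dec: +$1,274.91 → $867.81
  Jan: +$1,274.91 − $3,264.06 → -$1,121.34
  Feb: +$1,274.91 → $153.57
  Mar: +$1,274.91 → $1,428.48
  Apr: +$1,274.91 − $3,264.06 → -$560.67
  May: +$1,274.91 → $714.24
  Jun: +$1,274.91 → $1,989.15
  Jul: +$1,274.91 − $3,264.06 → $0.00
Lowest trial balance = -$1,682.01 (Oct)
Initial deposit = cushion − low point = $2,549.82 − (-$1,682.01) = $4,231.83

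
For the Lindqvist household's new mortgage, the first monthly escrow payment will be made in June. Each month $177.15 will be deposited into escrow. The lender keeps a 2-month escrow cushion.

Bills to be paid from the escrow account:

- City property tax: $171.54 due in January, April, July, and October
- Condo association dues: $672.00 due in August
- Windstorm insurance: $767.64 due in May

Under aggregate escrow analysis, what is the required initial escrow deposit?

$666.39

Cushion = 2 × $177.15 = $354.30
Trial balance (start $0, +$177.15 each month, − disbursements):
  Jun: +$177.15 → $177.15
  Jul: +$177.15 − $171.54 → $182.76
  Aug: +$177.15 − $672.00 → -$312.09
  Sep: +$177.15 → -$134.94
  Oct: +$177.15 − $171.54 → -$129.33
  Nov: +$177.15 → $47.82
  Dec: +$177.15 → $224.97
  Jan: +$177.15 − $171.54 → $230.58
  Feb: +$177.15 → $407.73
  Mar: +$177.15 → $584.88
  Apr: +$177.15 − $171.54 → $590.49
  May: +$177.15 − $767.64 → $0.00
Lowest trial balance = -$312.09 (Aug)
Initial deposit = cushion − low point = $354.30 − (-$312.09) = $666.39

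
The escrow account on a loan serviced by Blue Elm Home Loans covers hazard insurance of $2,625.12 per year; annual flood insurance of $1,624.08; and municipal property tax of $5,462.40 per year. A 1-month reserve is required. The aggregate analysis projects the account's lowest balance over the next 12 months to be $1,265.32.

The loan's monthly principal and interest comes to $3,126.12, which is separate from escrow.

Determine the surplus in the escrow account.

$456.02

Hazard insurance: $2,625.12 annually
Flood insurance: $1,624.08 annually
Municipal property tax: $5,462.40 annually
Total per year = $9,711.60
Per month = $9,711.60 / 12 = $809.30
Cushion = 1 × $809.30 = $809.30
Excess over cushion: $1,265.32 − $809.30 = $456.02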